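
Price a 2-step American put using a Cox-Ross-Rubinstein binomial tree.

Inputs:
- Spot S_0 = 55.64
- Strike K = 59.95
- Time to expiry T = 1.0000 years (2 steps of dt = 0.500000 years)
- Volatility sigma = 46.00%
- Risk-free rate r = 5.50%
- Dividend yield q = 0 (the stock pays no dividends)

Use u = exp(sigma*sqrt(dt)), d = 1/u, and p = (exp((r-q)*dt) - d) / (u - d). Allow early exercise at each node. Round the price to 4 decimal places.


dt = T/N = 0.500000
u = exp(sigma*sqrt(dt)) = 1.384403; d = 1/u = 0.722333
p = (exp((r-q)*dt) - d) / (u - d) = 0.461505
Discount per step: exp(-r*dt) = 0.972875
Stock lattice S(k, i) with i counting down-moves:
  k=0: S(0,0) = 55.6400
  k=1: S(1,0) = 77.0282; S(1,1) = 40.1906
  k=2: S(2,0) = 106.6381; S(2,1) = 55.6400; S(2,2) = 29.0310
Terminal payoffs V(N, i) = max(K - S_T, 0):
  V(2,0) = 0.000000; V(2,1) = 4.310000; V(2,2) = 30.919003
Backward induction: V(k, i) = exp(-r*dt) * [p * V(k+1, i) + (1-p) * V(k+1, i+1)]; then take max(V_cont, immediate exercise) for American.
  V(1,0) = exp(-r*dt) * [p*0.000000 + (1-p)*4.310000] = 2.257958; exercise = 0.000000; V(1,0) = max -> 2.257958
  V(1,1) = exp(-r*dt) * [p*4.310000 + (1-p)*30.919003] = 18.133233; exercise = 19.759396; V(1,1) = max -> 19.759396
  V(0,0) = exp(-r*dt) * [p*2.257958 + (1-p)*19.759396] = 11.365507; exercise = 4.310000; V(0,0) = max -> 11.365507

Answer: Price = V(0,0) = 11.3655


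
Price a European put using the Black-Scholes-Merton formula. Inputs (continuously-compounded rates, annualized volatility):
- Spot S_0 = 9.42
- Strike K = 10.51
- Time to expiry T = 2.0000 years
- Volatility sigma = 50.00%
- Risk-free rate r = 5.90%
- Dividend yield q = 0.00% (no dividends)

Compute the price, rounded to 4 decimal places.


d1 = (ln(S/K) + (r - q + 0.5*sigma^2) * T) / (sigma * sqrt(T)) = 0.36558538
d2 = d1 - sigma * sqrt(T) = -0.34152140
exp(-rT) = 0.88869605; exp(-qT) = 1.00000000
P = K * exp(-rT) * N(-d2) - S_0 * exp(-qT) * N(-d1)
N(-d1) = 0.35733724; N(-d2) = 0.63364445
P = 10.5100 * 0.88869605 * 0.63364445 - 9.4200 * 1.00000000 * 0.35733724 = 2.5522

Answer: Price = 2.5522


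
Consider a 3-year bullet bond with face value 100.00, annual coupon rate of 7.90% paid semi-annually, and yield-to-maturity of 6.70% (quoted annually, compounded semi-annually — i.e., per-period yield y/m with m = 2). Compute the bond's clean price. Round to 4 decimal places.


Coupon per period c = face * coupon_rate / m = 3.950000
Periods per year m = 2; per-period yield y/m = 0.033500
Number of cashflows N = 6
Cashflows (t years, CF_t, discount factor 1/(1+y/m)^(m*t), PV):
  t = 0.5000: CF_t = 3.950000, DF = 0.967586, PV = 3.821964
  t = 1.0000: CF_t = 3.950000, DF = 0.936222, PV = 3.698079
  t = 1.5000: CF_t = 3.950000, DF = 0.905876, PV = 3.578209
  t = 2.0000: CF_t = 3.950000, DF = 0.876512, PV = 3.462224
  t = 2.5000: CF_t = 3.950000, DF = 0.848101, PV = 3.349999
  t = 3.0000: CF_t = 103.950000, DF = 0.820611, PV = 85.302470
Price P = sum_t PV_t = 103.212945

Answer: Price = 103.2129


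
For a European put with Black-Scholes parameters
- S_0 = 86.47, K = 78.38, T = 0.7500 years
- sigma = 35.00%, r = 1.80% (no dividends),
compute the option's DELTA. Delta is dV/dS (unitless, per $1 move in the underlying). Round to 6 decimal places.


d1 = 0.5201636927; d2 = 0.2170548014
phi(d1) = 0.3484628456; exp(-qT) = 1.0000000000; exp(-rT) = 0.9865907163
N(-d1) = 0.3014747443
Delta = -exp(-qT) * N(-d1) = -1.0000000000 * 0.3014747443 = -0.301475

Answer: Delta = -0.301475


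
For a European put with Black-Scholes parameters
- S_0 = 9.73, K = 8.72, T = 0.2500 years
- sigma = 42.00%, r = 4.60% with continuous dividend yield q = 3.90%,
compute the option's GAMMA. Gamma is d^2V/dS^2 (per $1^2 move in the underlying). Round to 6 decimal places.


Answer: Gamma = 0.158025

Derivation:
d1 = 0.6352126585; d2 = 0.4252126585
phi(d1) = 0.3260560128; exp(-qT) = 0.9902973771; exp(-rT) = 0.9885658722
Gamma = exp(-qT) * phi(d1) / (S * sigma * sqrt(T)) = 0.9902973771 * 0.3260560128 / (9.7300 * 0.4200 * 0.5000000000) = 0.158025


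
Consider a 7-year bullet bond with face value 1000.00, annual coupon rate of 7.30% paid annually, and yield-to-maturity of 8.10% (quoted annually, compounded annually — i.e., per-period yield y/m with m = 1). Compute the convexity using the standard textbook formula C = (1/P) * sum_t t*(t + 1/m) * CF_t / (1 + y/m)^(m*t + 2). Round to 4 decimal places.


Answer: Convexity = 36.1695

Derivation:
Coupon per period c = face * coupon_rate / m = 73.000000
Periods per year m = 1; per-period yield y/m = 0.081000
Number of cashflows N = 7
Cashflows (t years, CF_t, discount factor 1/(1+y/m)^(m*t), PV):
  t = 1.0000: CF_t = 73.000000, DF = 0.925069, PV = 67.530065
  t = 2.0000: CF_t = 73.000000, DF = 0.855753, PV = 62.469995
  t = 3.0000: CF_t = 73.000000, DF = 0.791631, PV = 57.789080
  t = 4.0000: CF_t = 73.000000, DF = 0.732314, PV = 53.458908
  t = 5.0000: CF_t = 73.000000, DF = 0.677441, PV = 49.453199
  t = 6.0000: CF_t = 73.000000, DF = 0.626680, PV = 45.747640
  t = 7.0000: CF_t = 1073.000000, DF = 0.579722, PV = 622.042222
Price P = sum_t PV_t = 958.491109
Convexity numerator sum_t t*(t + 1/m) * CF_t / (1+y/m)^(m*t + 2):
  t = 1.0000: term = 115.578159
  t = 2.0000: term = 320.753449
  t = 3.0000: term = 593.438388
  t = 4.0000: term = 914.952803
  t = 5.0000: term = 1269.592234
  t = 6.0000: term = 1644.245261
  t = 7.0000: term = 29809.624360
Convexity = (1/P) * sum = 34668.184655 / 958.491109 = 36.169542


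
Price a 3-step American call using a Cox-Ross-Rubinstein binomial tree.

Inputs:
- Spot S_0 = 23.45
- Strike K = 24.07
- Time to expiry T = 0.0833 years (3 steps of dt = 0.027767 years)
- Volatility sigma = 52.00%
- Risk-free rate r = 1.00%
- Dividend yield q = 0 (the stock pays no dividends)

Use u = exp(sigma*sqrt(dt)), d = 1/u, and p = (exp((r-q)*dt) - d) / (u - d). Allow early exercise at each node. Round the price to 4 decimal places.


Answer: Price = V(0,0) = 1.2401

Derivation:
dt = T/N = 0.027767
u = exp(sigma*sqrt(dt)) = 1.090514; d = 1/u = 0.916999
p = (exp((r-q)*dt) - d) / (u - d) = 0.479952
Discount per step: exp(-r*dt) = 0.999722
Stock lattice S(k, i) with i counting down-moves:
  k=0: S(0,0) = 23.4500
  k=1: S(1,0) = 25.5726; S(1,1) = 21.5036
  k=2: S(2,0) = 27.8872; S(2,1) = 23.4500; S(2,2) = 19.7188
  k=3: S(3,0) = 30.4114; S(3,1) = 25.5726; S(3,2) = 21.5036; S(3,3) = 18.0821
Terminal payoffs V(N, i) = max(S_T - K, 0):
  V(3,0) = 6.341429; V(3,1) = 1.502558; V(3,2) = 0.000000; V(3,3) = 0.000000
Backward induction: V(k, i) = exp(-r*dt) * [p * V(k+1, i) + (1-p) * V(k+1, i+1)]; then take max(V_cont, immediate exercise) for American.
  V(2,0) = exp(-r*dt) * [p*6.341429 + (1-p)*1.502558] = 3.823920; exercise = 3.817238; V(2,0) = max -> 3.823920
  V(2,1) = exp(-r*dt) * [p*1.502558 + (1-p)*0.000000] = 0.720955; exercise = 0.000000; V(2,1) = max -> 0.720955
  V(2,2) = exp(-r*dt) * [p*0.000000 + (1-p)*0.000000] = 0.000000; exercise = 0.000000; V(2,2) = max -> 0.000000
  V(1,0) = exp(-r*dt) * [p*3.823920 + (1-p)*0.720955] = 2.209615; exercise = 1.502558; V(1,0) = max -> 2.209615
  V(1,1) = exp(-r*dt) * [p*0.720955 + (1-p)*0.000000] = 0.345928; exercise = 0.000000; V(1,1) = max -> 0.345928
  V(0,0) = exp(-r*dt) * [p*2.209615 + (1-p)*0.345928] = 1.240063; exercise = 0.000000; V(0,0) = max -> 1.240063


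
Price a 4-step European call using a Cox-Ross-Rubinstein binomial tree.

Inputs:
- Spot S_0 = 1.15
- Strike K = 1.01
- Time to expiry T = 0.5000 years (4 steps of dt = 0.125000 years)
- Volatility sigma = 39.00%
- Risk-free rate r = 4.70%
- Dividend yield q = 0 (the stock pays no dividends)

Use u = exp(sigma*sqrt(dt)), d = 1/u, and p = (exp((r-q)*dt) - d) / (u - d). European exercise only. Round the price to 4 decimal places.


Answer: Price = V(0,0) = 0.2222

Derivation:
dt = T/N = 0.125000
u = exp(sigma*sqrt(dt)) = 1.147844; d = 1/u = 0.871198
p = (exp((r-q)*dt) - d) / (u - d) = 0.486882
Discount per step: exp(-r*dt) = 0.994142
Stock lattice S(k, i) with i counting down-moves:
  k=0: S(0,0) = 1.1500
  k=1: S(1,0) = 1.3200; S(1,1) = 1.0019
  k=2: S(2,0) = 1.5152; S(2,1) = 1.1500; S(2,2) = 0.8728
  k=3: S(3,0) = 1.7392; S(3,1) = 1.3200; S(3,2) = 1.0019; S(3,3) = 0.7604
  k=4: S(4,0) = 1.9963; S(4,1) = 1.5152; S(4,2) = 1.1500; S(4,3) = 0.8728; S(4,4) = 0.6625
Terminal payoffs V(N, i) = max(S_T - K, 0):
  V(4,0) = 0.986319; V(4,1) = 0.505179; V(4,2) = 0.140000; V(4,3) = 0.000000; V(4,4) = 0.000000
Backward induction: V(k, i) = exp(-r*dt) * [p * V(k+1, i) + (1-p) * V(k+1, i+1)].
  V(3,0) = exp(-r*dt) * [p*0.986319 + (1-p)*0.505179] = 0.735106
  V(3,1) = exp(-r*dt) * [p*0.505179 + (1-p)*0.140000] = 0.315938
  V(3,2) = exp(-r*dt) * [p*0.140000 + (1-p)*0.000000] = 0.067764
  V(3,3) = exp(-r*dt) * [p*0.000000 + (1-p)*0.000000] = 0.000000
  V(2,0) = exp(-r*dt) * [p*0.735106 + (1-p)*0.315938] = 0.516977
  V(2,1) = exp(-r*dt) * [p*0.315938 + (1-p)*0.067764] = 0.187491
  V(2,2) = exp(-r*dt) * [p*0.067764 + (1-p)*0.000000] = 0.032800
  V(1,0) = exp(-r*dt) * [p*0.516977 + (1-p)*0.187491] = 0.345874
  V(1,1) = exp(-r*dt) * [p*0.187491 + (1-p)*0.032800] = 0.107483
  V(0,0) = exp(-r*dt) * [p*0.345874 + (1-p)*0.107483] = 0.222241


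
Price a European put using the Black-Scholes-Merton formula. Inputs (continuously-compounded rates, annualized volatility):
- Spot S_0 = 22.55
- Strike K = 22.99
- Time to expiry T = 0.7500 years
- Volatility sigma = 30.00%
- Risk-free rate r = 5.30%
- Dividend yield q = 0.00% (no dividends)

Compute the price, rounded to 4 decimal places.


Answer: Price = 2.0863

Derivation:
d1 = (ln(S/K) + (r - q + 0.5*sigma^2) * T) / (sigma * sqrt(T)) = 0.20852247
d2 = d1 - sigma * sqrt(T) = -0.05128515
exp(-rT) = 0.96102967; exp(-qT) = 1.00000000
P = K * exp(-rT) * N(-d2) - S_0 * exp(-qT) * N(-d1)
N(-d1) = 0.41741052; N(-d2) = 0.52045085
P = 22.9900 * 0.96102967 * 0.52045085 - 22.5500 * 1.00000000 * 0.41741052 = 2.0863


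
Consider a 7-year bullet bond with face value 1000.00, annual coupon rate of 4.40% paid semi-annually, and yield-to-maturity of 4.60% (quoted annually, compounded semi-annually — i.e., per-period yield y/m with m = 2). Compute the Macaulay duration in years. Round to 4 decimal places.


Coupon per period c = face * coupon_rate / m = 22.000000
Periods per year m = 2; per-period yield y/m = 0.023000
Number of cashflows N = 14
Cashflows (t years, CF_t, discount factor 1/(1+y/m)^(m*t), PV):
  t = 0.5000: CF_t = 22.000000, DF = 0.977517, PV = 21.505376
  t = 1.0000: CF_t = 22.000000, DF = 0.955540, PV = 21.021873
  t = 1.5000: CF_t = 22.000000, DF = 0.934056, PV = 20.549241
  t = 2.0000: CF_t = 22.000000, DF = 0.913056, PV = 20.087234
  t = 2.5000: CF_t = 22.000000, DF = 0.892528, PV = 19.635615
  t = 3.0000: CF_t = 22.000000, DF = 0.872461, PV = 19.194150
  t = 3.5000: CF_t = 22.000000, DF = 0.852846, PV = 18.762610
  t = 4.0000: CF_t = 22.000000, DF = 0.833671, PV = 18.340772
  t = 4.5000: CF_t = 22.000000, DF = 0.814928, PV = 17.928418
  t = 5.0000: CF_t = 22.000000, DF = 0.796606, PV = 17.525336
  t = 5.5000: CF_t = 22.000000, DF = 0.778696, PV = 17.131315
  t = 6.0000: CF_t = 22.000000, DF = 0.761189, PV = 16.746154
  t = 6.5000: CF_t = 22.000000, DF = 0.744075, PV = 16.369652
  t = 7.0000: CF_t = 1022.000000, DF = 0.727346, PV = 743.347737
Price P = sum_t PV_t = 988.145484
Macaulay numerator sum_t t * PV_t:
  t * PV_t at t = 0.5000: 10.752688
  t * PV_t at t = 1.0000: 21.021873
  t * PV_t at t = 1.5000: 30.823861
  t * PV_t at t = 2.0000: 40.174469
  t * PV_t at t = 2.5000: 49.089038
  t * PV_t at t = 3.0000: 57.582449
  t * PV_t at t = 3.5000: 65.669134
  t * PV_t at t = 4.0000: 73.363088
  t * PV_t at t = 4.5000: 80.677883
  t * PV_t at t = 5.0000: 87.626678
  t * PV_t at t = 5.5000: 94.222235
  t * PV_t at t = 6.0000: 100.476923
  t * PV_t at t = 6.5000: 106.402737
  t * PV_t at t = 7.0000: 5203.434161
Macaulay duration D = (sum_t t * PV_t) / P = 6021.317217 / 988.145484 = 6.093553

Answer: Macaulay duration = 6.0936 years


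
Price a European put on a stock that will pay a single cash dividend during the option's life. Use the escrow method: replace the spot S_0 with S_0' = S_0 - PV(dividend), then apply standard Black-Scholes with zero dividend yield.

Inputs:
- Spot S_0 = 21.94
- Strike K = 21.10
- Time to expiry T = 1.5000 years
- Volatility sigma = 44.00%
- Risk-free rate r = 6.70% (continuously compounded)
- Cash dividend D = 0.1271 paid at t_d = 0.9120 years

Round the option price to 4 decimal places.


Answer: Price = 3.1055

Derivation:
PV(D) = D * exp(-r * t_d) = 0.1271 * 0.94072540 = 0.11956620
S_0' = S_0 - PV(D) = 21.9400 - 0.11956620 = 21.82043380
d1 = (ln(S_0'/K) + (r + sigma^2/2)*T) / (sigma*sqrt(T)) = 0.51824118
d2 = d1 - sigma*sqrt(T) = -0.02064656
exp(-rT) = 0.90438511
N(-d1) = 0.30214500; N(-d2) = 0.50823620
P = K * exp(-rT) * N(-d2) - S_0' * N(-d1) = 21.1000 * 0.90438511 * 0.50823620 - 21.82043380 * 0.30214500 = 3.1055


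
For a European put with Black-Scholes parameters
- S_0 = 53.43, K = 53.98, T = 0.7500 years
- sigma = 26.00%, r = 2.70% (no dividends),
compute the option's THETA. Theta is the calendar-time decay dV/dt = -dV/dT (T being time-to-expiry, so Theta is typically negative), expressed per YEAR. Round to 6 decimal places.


d1 = 0.1570338478; d2 = -0.0681327572
phi(d1) = 0.3940535962; exp(-qT) = 1.0000000000; exp(-rT) = 0.9799536543
Theta = -S*exp(-qT)*phi(d1)*sigma/(2*sqrt(T)) + r*K*exp(-rT)*N(-d2) - q*S*exp(-qT)*N(-d1)
N(-d1) = 0.4376090862; N(-d2) = 0.5271600228; sqrt(T) = 0.8660254038
Term 1 = -53.4300 * 1.0000000000 * 0.3940535962 * 0.2600 / (2 * 0.8660254038) = -3.1604810457
Term 2 = 0.0270 * 53.9800 * 0.9799536543 * 0.5271600228 = 0.7529127458
Term 3 = 0 (no dividend yield, q = 0)
Theta = -3.1604810457 + (0.7529127458) + (0.0000000000) = -2.407568

Answer: Theta = -2.407568


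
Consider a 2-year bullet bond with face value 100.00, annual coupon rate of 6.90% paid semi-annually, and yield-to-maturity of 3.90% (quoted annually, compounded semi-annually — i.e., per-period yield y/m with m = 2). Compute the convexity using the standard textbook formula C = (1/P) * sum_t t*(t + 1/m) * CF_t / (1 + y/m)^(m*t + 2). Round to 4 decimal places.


Answer: Convexity = 4.5070

Derivation:
Coupon per period c = face * coupon_rate / m = 3.450000
Periods per year m = 2; per-period yield y/m = 0.019500
Number of cashflows N = 4
Cashflows (t years, CF_t, discount factor 1/(1+y/m)^(m*t), PV):
  t = 0.5000: CF_t = 3.450000, DF = 0.980873, PV = 3.384012
  t = 1.0000: CF_t = 3.450000, DF = 0.962112, PV = 3.319286
  t = 1.5000: CF_t = 3.450000, DF = 0.943709, PV = 3.255798
  t = 2.0000: CF_t = 103.450000, DF = 0.925659, PV = 95.759435
Price P = sum_t PV_t = 105.718530
Convexity numerator sum_t t*(t + 1/m) * CF_t / (1+y/m)^(m*t + 2):
  t = 0.5000: term = 1.627899
  t = 1.0000: term = 4.790286
  t = 1.5000: term = 9.397324
  t = 2.0000: term = 460.656410
Convexity = (1/P) * sum = 476.471919 / 105.718530 = 4.506986


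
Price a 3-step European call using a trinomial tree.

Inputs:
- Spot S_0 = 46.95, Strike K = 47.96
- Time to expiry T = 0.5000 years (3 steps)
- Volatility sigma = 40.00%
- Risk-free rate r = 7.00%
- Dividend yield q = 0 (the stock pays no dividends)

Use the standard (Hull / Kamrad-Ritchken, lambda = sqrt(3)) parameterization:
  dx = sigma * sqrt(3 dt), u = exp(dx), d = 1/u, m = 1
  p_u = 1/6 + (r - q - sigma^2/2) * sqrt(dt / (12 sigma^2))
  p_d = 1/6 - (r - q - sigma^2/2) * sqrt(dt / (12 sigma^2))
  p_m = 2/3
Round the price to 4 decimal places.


dt = T/N = 0.166667; dx = sigma*sqrt(3*dt) = 0.282843
u = exp(dx) = 1.326896; d = 1/u = 0.753638
p_u = 0.163720, p_m = 0.666667, p_d = 0.169613
Discount per step: exp(-r*dt) = 0.988401
Stock lattice S(k, j) with j the centered position index:
  k=0: S(0,+0) = 46.9500
  k=1: S(1,-1) = 35.3833; S(1,+0) = 46.9500; S(1,+1) = 62.2978
  k=2: S(2,-2) = 26.6662; S(2,-1) = 35.3833; S(2,+0) = 46.9500; S(2,+1) = 62.2978; S(2,+2) = 82.6627
  k=3: S(3,-3) = 20.0967; S(3,-2) = 26.6662; S(3,-1) = 35.3833; S(3,+0) = 46.9500; S(3,+1) = 62.2978; S(3,+2) = 82.6627; S(3,+3) = 109.6849
Terminal payoffs V(N, j) = max(S_T - K, 0):
  V(3,-3) = 0.000000; V(3,-2) = 0.000000; V(3,-1) = 0.000000; V(3,+0) = 0.000000; V(3,+1) = 14.337788; V(3,+2) = 34.702713; V(3,+3) = 61.724860
Backward induction: V(k, j) = exp(-r*dt) * [p_u * V(k+1, j+1) + p_m * V(k+1, j) + p_d * V(k+1, j-1)]
  V(2,-2) = exp(-r*dt) * [p_u*0.000000 + p_m*0.000000 + p_d*0.000000] = 0.000000
  V(2,-1) = exp(-r*dt) * [p_u*0.000000 + p_m*0.000000 + p_d*0.000000] = 0.000000
  V(2,+0) = exp(-r*dt) * [p_u*14.337788 + p_m*0.000000 + p_d*0.000000] = 2.320161
  V(2,+1) = exp(-r*dt) * [p_u*34.702713 + p_m*14.337788 + p_d*0.000000] = 15.063299
  V(2,+2) = exp(-r*dt) * [p_u*61.724860 + p_m*34.702713 + p_d*14.337788] = 35.258872
  V(1,-1) = exp(-r*dt) * [p_u*2.320161 + p_m*0.000000 + p_d*0.000000] = 0.375452
  V(1,+0) = exp(-r*dt) * [p_u*15.063299 + p_m*2.320161 + p_d*0.000000] = 3.966398
  V(1,+1) = exp(-r*dt) * [p_u*35.258872 + p_m*15.063299 + p_d*2.320161] = 16.020327
  V(0,+0) = exp(-r*dt) * [p_u*16.020327 + p_m*3.966398 + p_d*0.375452] = 5.268969

Answer: Price = V(0,0) = 5.2690


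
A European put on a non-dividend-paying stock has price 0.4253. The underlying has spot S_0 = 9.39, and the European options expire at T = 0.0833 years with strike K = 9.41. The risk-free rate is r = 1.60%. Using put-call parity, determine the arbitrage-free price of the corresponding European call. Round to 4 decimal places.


Put-call parity: C - P = S_0 * exp(-qT) - K * exp(-rT).
S_0 * exp(-qT) = 9.3900 * 1.00000000 = 9.39000000
K * exp(-rT) = 9.4100 * 0.99866809 = 9.39746671
C = P + S*exp(-qT) - K*exp(-rT)
C = 0.4253 + 9.39000000 - 9.39746671 = 0.4178

Answer: Call price = 0.4178


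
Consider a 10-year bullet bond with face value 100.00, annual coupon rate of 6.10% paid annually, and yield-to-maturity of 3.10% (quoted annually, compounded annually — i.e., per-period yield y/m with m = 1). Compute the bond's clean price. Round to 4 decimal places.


Coupon per period c = face * coupon_rate / m = 6.100000
Periods per year m = 1; per-period yield y/m = 0.031000
Number of cashflows N = 10
Cashflows (t years, CF_t, discount factor 1/(1+y/m)^(m*t), PV):
  t = 1.0000: CF_t = 6.100000, DF = 0.969932, PV = 5.916586
  t = 2.0000: CF_t = 6.100000, DF = 0.940768, PV = 5.738687
  t = 3.0000: CF_t = 6.100000, DF = 0.912481, PV = 5.566136
  t = 4.0000: CF_t = 6.100000, DF = 0.885045, PV = 5.398774
  t = 5.0000: CF_t = 6.100000, DF = 0.858434, PV = 5.236445
  t = 6.0000: CF_t = 6.100000, DF = 0.832622, PV = 5.078996
  t = 7.0000: CF_t = 6.100000, DF = 0.807587, PV = 4.926281
  t = 8.0000: CF_t = 6.100000, DF = 0.783305, PV = 4.778158
  t = 9.0000: CF_t = 6.100000, DF = 0.759752, PV = 4.634489
  t = 10.0000: CF_t = 106.100000, DF = 0.736908, PV = 78.185952
Price P = sum_t PV_t = 125.460504

Answer: Price = 125.4605


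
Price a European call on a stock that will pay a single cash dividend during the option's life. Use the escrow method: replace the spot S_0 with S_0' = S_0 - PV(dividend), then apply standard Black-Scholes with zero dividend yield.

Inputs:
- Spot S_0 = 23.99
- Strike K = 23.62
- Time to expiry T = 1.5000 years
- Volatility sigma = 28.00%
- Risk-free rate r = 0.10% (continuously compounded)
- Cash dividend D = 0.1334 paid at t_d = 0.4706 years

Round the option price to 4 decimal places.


PV(D) = D * exp(-r * t_d) = 0.1334 * 0.99952951 = 0.13333724
S_0' = S_0 - PV(D) = 23.9900 - 0.13333724 = 23.85666276
d1 = (ln(S_0'/K) + (r + sigma^2/2)*T) / (sigma*sqrt(T)) = 0.20491069
d2 = d1 - sigma*sqrt(T) = -0.13801787
exp(-rT) = 0.99850112
N(d1) = 0.58117905; N(d2) = 0.44511315
C = S_0' * N(d1) - K * exp(-rT) * N(d2) = 23.85666276 * 0.58117905 - 23.6200 * 0.99850112 * 0.44511315 = 3.3672

Answer: Price = 3.3672


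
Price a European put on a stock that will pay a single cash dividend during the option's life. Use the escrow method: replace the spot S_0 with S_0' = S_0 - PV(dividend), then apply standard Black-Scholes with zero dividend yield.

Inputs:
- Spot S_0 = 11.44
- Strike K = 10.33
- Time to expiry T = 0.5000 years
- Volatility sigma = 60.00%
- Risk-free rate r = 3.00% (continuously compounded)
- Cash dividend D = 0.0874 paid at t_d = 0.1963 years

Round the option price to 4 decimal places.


Answer: Price = 1.2788

Derivation:
PV(D) = D * exp(-r * t_d) = 0.0874 * 0.99412831 = 0.08688681
S_0' = S_0 - PV(D) = 11.4400 - 0.08688681 = 11.35311319
d1 = (ln(S_0'/K) + (r + sigma^2/2)*T) / (sigma*sqrt(T)) = 0.47008391
d2 = d1 - sigma*sqrt(T) = 0.04581984
exp(-rT) = 0.98511194
N(-d1) = 0.31914753; N(-d2) = 0.48172692
P = K * exp(-rT) * N(-d2) - S_0' * N(-d1) = 10.3300 * 0.98511194 * 0.48172692 - 11.35311319 * 0.31914753 = 1.2788


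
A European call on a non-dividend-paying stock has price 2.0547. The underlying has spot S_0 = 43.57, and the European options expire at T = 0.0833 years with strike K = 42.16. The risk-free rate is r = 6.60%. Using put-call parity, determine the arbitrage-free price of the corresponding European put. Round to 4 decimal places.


Put-call parity: C - P = S_0 * exp(-qT) - K * exp(-rT).
S_0 * exp(-qT) = 43.5700 * 1.00000000 = 43.57000000
K * exp(-rT) = 42.1600 * 0.99451729 = 41.92884875
P = C - S*exp(-qT) + K*exp(-rT)
P = 2.0547 - 43.57000000 + 41.92884875 = 0.4135

Answer: Put price = 0.4135


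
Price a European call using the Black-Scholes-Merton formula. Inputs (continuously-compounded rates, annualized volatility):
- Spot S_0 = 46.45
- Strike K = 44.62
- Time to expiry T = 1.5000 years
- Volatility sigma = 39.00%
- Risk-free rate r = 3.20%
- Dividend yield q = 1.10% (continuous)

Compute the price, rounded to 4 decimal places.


Answer: Price = 9.9983

Derivation:
d1 = (ln(S/K) + (r - q + 0.5*sigma^2) * T) / (sigma * sqrt(T)) = 0.38892302
d2 = d1 - sigma * sqrt(T) = -0.08872748
exp(-rT) = 0.95313379; exp(-qT) = 0.98363538
C = S_0 * exp(-qT) * N(d1) - K * exp(-rT) * N(d2)
N(d1) = 0.65133345; N(d2) = 0.46464925
C = 46.4500 * 0.98363538 * 0.65133345 - 44.6200 * 0.95313379 * 0.46464925 = 9.9983


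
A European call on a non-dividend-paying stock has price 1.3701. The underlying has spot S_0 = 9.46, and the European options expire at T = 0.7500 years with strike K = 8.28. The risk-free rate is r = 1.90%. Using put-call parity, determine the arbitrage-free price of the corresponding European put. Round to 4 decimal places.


Put-call parity: C - P = S_0 * exp(-qT) - K * exp(-rT).
S_0 * exp(-qT) = 9.4600 * 1.00000000 = 9.46000000
K * exp(-rT) = 8.2800 * 0.98585105 = 8.16284670
P = C - S*exp(-qT) + K*exp(-rT)
P = 1.3701 - 9.46000000 + 8.16284670 = 0.0729

Answer: Put price = 0.0729


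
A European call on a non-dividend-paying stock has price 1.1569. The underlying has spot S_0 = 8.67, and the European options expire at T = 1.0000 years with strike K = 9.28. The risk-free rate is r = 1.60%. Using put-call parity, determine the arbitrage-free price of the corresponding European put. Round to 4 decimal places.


Answer: Put price = 1.6196

Derivation:
Put-call parity: C - P = S_0 * exp(-qT) - K * exp(-rT).
S_0 * exp(-qT) = 8.6700 * 1.00000000 = 8.67000000
K * exp(-rT) = 9.2800 * 0.98412732 = 9.13270153
P = C - S*exp(-qT) + K*exp(-rT)
P = 1.1569 - 8.67000000 + 9.13270153 = 1.6196


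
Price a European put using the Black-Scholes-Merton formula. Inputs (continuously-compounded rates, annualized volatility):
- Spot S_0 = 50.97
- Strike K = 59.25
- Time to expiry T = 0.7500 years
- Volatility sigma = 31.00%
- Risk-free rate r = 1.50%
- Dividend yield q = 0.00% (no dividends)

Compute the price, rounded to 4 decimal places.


d1 = (ln(S/K) + (r - q + 0.5*sigma^2) * T) / (sigma * sqrt(T)) = -0.38455646
d2 = d1 - sigma * sqrt(T) = -0.65302434
exp(-rT) = 0.98881304; exp(-qT) = 1.00000000
P = K * exp(-rT) * N(-d2) - S_0 * exp(-qT) * N(-d1)
N(-d1) = 0.64971697; N(-d2) = 0.74312970
P = 59.2500 * 0.98881304 * 0.74312970 - 50.9700 * 1.00000000 * 0.64971697 = 10.4218

Answer: Price = 10.4218


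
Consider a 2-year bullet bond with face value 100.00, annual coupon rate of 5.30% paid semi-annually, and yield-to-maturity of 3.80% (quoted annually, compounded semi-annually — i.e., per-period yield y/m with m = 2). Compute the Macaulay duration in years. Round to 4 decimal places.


Answer: Macaulay duration = 1.9251 years

Derivation:
Coupon per period c = face * coupon_rate / m = 2.650000
Periods per year m = 2; per-period yield y/m = 0.019000
Number of cashflows N = 4
Cashflows (t years, CF_t, discount factor 1/(1+y/m)^(m*t), PV):
  t = 0.5000: CF_t = 2.650000, DF = 0.981354, PV = 2.600589
  t = 1.0000: CF_t = 2.650000, DF = 0.963056, PV = 2.552099
  t = 1.5000: CF_t = 2.650000, DF = 0.945099, PV = 2.504513
  t = 2.0000: CF_t = 102.650000, DF = 0.927477, PV = 95.205539
Price P = sum_t PV_t = 102.862740
Macaulay numerator sum_t t * PV_t:
  t * PV_t at t = 0.5000: 1.300294
  t * PV_t at t = 1.0000: 2.552099
  t * PV_t at t = 1.5000: 3.756770
  t * PV_t at t = 2.0000: 190.411079
Macaulay duration D = (sum_t t * PV_t) / P = 198.020242 / 102.862740 = 1.925092


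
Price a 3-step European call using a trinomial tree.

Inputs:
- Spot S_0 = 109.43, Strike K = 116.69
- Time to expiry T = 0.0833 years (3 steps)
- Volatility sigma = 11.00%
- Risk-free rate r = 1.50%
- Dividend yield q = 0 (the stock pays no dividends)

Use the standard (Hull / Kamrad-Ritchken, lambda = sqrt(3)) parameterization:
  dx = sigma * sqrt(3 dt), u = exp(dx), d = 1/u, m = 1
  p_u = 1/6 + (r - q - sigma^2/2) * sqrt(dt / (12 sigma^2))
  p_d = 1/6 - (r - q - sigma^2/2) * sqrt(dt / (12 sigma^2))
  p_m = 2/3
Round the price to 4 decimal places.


dt = T/N = 0.027767; dx = sigma*sqrt(3*dt) = 0.031748
u = exp(dx) = 1.032257; d = 1/u = 0.968751
p_u = 0.170580, p_m = 0.666667, p_d = 0.162753
Discount per step: exp(-r*dt) = 0.999584
Stock lattice S(k, j) with j the centered position index:
  k=0: S(0,+0) = 109.4300
  k=1: S(1,-1) = 106.0104; S(1,+0) = 109.4300; S(1,+1) = 112.9599
  k=2: S(2,-2) = 102.6977; S(2,-1) = 106.0104; S(2,+0) = 109.4300; S(2,+1) = 112.9599; S(2,+2) = 116.6037
  k=3: S(3,-3) = 99.4884; S(3,-2) = 102.6977; S(3,-1) = 106.0104; S(3,+0) = 109.4300; S(3,+1) = 112.9599; S(3,+2) = 116.6037; S(3,+3) = 120.3650
Terminal payoffs V(N, j) = max(S_T - K, 0):
  V(3,-3) = 0.000000; V(3,-2) = 0.000000; V(3,-1) = 0.000000; V(3,+0) = 0.000000; V(3,+1) = 0.000000; V(3,+2) = 0.000000; V(3,+3) = 3.675003
Backward induction: V(k, j) = exp(-r*dt) * [p_u * V(k+1, j+1) + p_m * V(k+1, j) + p_d * V(k+1, j-1)]
  V(2,-2) = exp(-r*dt) * [p_u*0.000000 + p_m*0.000000 + p_d*0.000000] = 0.000000
  V(2,-1) = exp(-r*dt) * [p_u*0.000000 + p_m*0.000000 + p_d*0.000000] = 0.000000
  V(2,+0) = exp(-r*dt) * [p_u*0.000000 + p_m*0.000000 + p_d*0.000000] = 0.000000
  V(2,+1) = exp(-r*dt) * [p_u*0.000000 + p_m*0.000000 + p_d*0.000000] = 0.000000
  V(2,+2) = exp(-r*dt) * [p_u*3.675003 + p_m*0.000000 + p_d*0.000000] = 0.626623
  V(1,-1) = exp(-r*dt) * [p_u*0.000000 + p_m*0.000000 + p_d*0.000000] = 0.000000
  V(1,+0) = exp(-r*dt) * [p_u*0.000000 + p_m*0.000000 + p_d*0.000000] = 0.000000
  V(1,+1) = exp(-r*dt) * [p_u*0.626623 + p_m*0.000000 + p_d*0.000000] = 0.106845
  V(0,+0) = exp(-r*dt) * [p_u*0.106845 + p_m*0.000000 + p_d*0.000000] = 0.018218

Answer: Price = V(0,0) = 0.0182


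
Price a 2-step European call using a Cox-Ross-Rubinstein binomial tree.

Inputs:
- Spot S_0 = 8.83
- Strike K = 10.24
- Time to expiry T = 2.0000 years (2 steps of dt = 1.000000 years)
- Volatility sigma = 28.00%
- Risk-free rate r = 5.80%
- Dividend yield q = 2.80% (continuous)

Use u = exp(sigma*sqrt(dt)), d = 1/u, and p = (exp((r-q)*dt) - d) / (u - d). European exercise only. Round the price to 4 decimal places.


Answer: Price = V(0,0) = 1.0892

Derivation:
dt = T/N = 1.000000
u = exp(sigma*sqrt(dt)) = 1.323130; d = 1/u = 0.755784
p = (exp((r-q)*dt) - d) / (u - d) = 0.484133
Discount per step: exp(-r*dt) = 0.943650
Stock lattice S(k, i) with i counting down-moves:
  k=0: S(0,0) = 8.8300
  k=1: S(1,0) = 11.6832; S(1,1) = 6.6736
  k=2: S(2,0) = 15.4584; S(2,1) = 8.8300; S(2,2) = 5.0438
Terminal payoffs V(N, i) = max(S_T - K, 0):
  V(2,0) = 5.218438; V(2,1) = 0.000000; V(2,2) = 0.000000
Backward induction: V(k, i) = exp(-r*dt) * [p * V(k+1, i) + (1-p) * V(k+1, i+1)].
  V(1,0) = exp(-r*dt) * [p*5.218438 + (1-p)*0.000000] = 2.384053
  V(1,1) = exp(-r*dt) * [p*0.000000 + (1-p)*0.000000] = 0.000000
  V(0,0) = exp(-r*dt) * [p*2.384053 + (1-p)*0.000000] = 1.089159


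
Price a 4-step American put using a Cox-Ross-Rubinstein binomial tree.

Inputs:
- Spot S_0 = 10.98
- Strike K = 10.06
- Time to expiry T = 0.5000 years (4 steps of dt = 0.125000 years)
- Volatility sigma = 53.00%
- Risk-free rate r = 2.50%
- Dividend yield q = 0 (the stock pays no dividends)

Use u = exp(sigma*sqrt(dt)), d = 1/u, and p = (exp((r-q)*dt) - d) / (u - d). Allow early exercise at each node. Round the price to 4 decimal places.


dt = T/N = 0.125000
u = exp(sigma*sqrt(dt)) = 1.206089; d = 1/u = 0.829126
p = (exp((r-q)*dt) - d) / (u - d) = 0.461594
Discount per step: exp(-r*dt) = 0.996880
Stock lattice S(k, i) with i counting down-moves:
  k=0: S(0,0) = 10.9800
  k=1: S(1,0) = 13.2429; S(1,1) = 9.1038
  k=2: S(2,0) = 15.9721; S(2,1) = 10.9800; S(2,2) = 7.5482
  k=3: S(3,0) = 19.2638; S(3,1) = 13.2429; S(3,2) = 9.1038; S(3,3) = 6.2584
  k=4: S(4,0) = 23.2338; S(4,1) = 15.9721; S(4,2) = 10.9800; S(4,3) = 7.5482; S(4,4) = 5.1890
Terminal payoffs V(N, i) = max(K - S_T, 0):
  V(4,0) = 0.000000; V(4,1) = 0.000000; V(4,2) = 0.000000; V(4,3) = 2.511802; V(4,4) = 4.870994
Backward induction: V(k, i) = exp(-r*dt) * [p * V(k+1, i) + (1-p) * V(k+1, i+1)]; then take max(V_cont, immediate exercise) for American.
  V(3,0) = exp(-r*dt) * [p*0.000000 + (1-p)*0.000000] = 0.000000; exercise = 0.000000; V(3,0) = max -> 0.000000
  V(3,1) = exp(-r*dt) * [p*0.000000 + (1-p)*0.000000] = 0.000000; exercise = 0.000000; V(3,1) = max -> 0.000000
  V(3,2) = exp(-r*dt) * [p*0.000000 + (1-p)*2.511802] = 1.348151; exercise = 0.956198; V(3,2) = max -> 1.348151
  V(3,3) = exp(-r*dt) * [p*2.511802 + (1-p)*4.870994] = 3.770205; exercise = 3.801594; V(3,3) = max -> 3.801594
  V(2,0) = exp(-r*dt) * [p*0.000000 + (1-p)*0.000000] = 0.000000; exercise = 0.000000; V(2,0) = max -> 0.000000
  V(2,1) = exp(-r*dt) * [p*0.000000 + (1-p)*1.348151] = 0.723588; exercise = 0.000000; V(2,1) = max -> 0.723588
  V(2,2) = exp(-r*dt) * [p*1.348151 + (1-p)*3.801594] = 2.660772; exercise = 2.511802; V(2,2) = max -> 2.660772
  V(1,0) = exp(-r*dt) * [p*0.000000 + (1-p)*0.723588] = 0.388369; exercise = 0.000000; V(1,0) = max -> 0.388369
  V(1,1) = exp(-r*dt) * [p*0.723588 + (1-p)*2.660772] = 1.761068; exercise = 0.956198; V(1,1) = max -> 1.761068
  V(0,0) = exp(-r*dt) * [p*0.388369 + (1-p)*1.761068] = 1.123921; exercise = 0.000000; V(0,0) = max -> 1.123921

Answer: Price = V(0,0) = 1.1239


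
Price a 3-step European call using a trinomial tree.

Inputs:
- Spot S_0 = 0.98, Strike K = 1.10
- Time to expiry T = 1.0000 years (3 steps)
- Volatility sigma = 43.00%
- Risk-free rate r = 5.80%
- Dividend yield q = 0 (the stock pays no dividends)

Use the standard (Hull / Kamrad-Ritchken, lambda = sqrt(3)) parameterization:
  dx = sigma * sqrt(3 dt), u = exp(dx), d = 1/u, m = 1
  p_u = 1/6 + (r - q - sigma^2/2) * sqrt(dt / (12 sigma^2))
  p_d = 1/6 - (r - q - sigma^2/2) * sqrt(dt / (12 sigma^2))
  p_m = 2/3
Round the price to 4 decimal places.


Answer: Price = V(0,0) = 0.1456

Derivation:
dt = T/N = 0.333333; dx = sigma*sqrt(3*dt) = 0.430000
u = exp(dx) = 1.537258; d = 1/u = 0.650509
p_u = 0.153314, p_m = 0.666667, p_d = 0.180019
Discount per step: exp(-r*dt) = 0.980852
Stock lattice S(k, j) with j the centered position index:
  k=0: S(0,+0) = 0.9800
  k=1: S(1,-1) = 0.6375; S(1,+0) = 0.9800; S(1,+1) = 1.5065
  k=2: S(2,-2) = 0.4147; S(2,-1) = 0.6375; S(2,+0) = 0.9800; S(2,+1) = 1.5065; S(2,+2) = 2.3159
  k=3: S(3,-3) = 0.2698; S(3,-2) = 0.4147; S(3,-1) = 0.6375; S(3,+0) = 0.9800; S(3,+1) = 1.5065; S(3,+2) = 2.3159; S(3,+3) = 3.5601
Terminal payoffs V(N, j) = max(S_T - K, 0):
  V(3,-3) = 0.000000; V(3,-2) = 0.000000; V(3,-1) = 0.000000; V(3,+0) = 0.000000; V(3,+1) = 0.406512; V(3,+2) = 1.215897; V(3,+3) = 2.460131
Backward induction: V(k, j) = exp(-r*dt) * [p_u * V(k+1, j+1) + p_m * V(k+1, j) + p_d * V(k+1, j-1)]
  V(2,-2) = exp(-r*dt) * [p_u*0.000000 + p_m*0.000000 + p_d*0.000000] = 0.000000
  V(2,-1) = exp(-r*dt) * [p_u*0.000000 + p_m*0.000000 + p_d*0.000000] = 0.000000
  V(2,+0) = exp(-r*dt) * [p_u*0.406512 + p_m*0.000000 + p_d*0.000000] = 0.061131
  V(2,+1) = exp(-r*dt) * [p_u*1.215897 + p_m*0.406512 + p_d*0.000000] = 0.448664
  V(2,+2) = exp(-r*dt) * [p_u*2.460131 + p_m*1.215897 + p_d*0.406512] = 1.236807
  V(1,-1) = exp(-r*dt) * [p_u*0.061131 + p_m*0.000000 + p_d*0.000000] = 0.009193
  V(1,+0) = exp(-r*dt) * [p_u*0.448664 + p_m*0.061131 + p_d*0.000000] = 0.107443
  V(1,+1) = exp(-r*dt) * [p_u*1.236807 + p_m*0.448664 + p_d*0.061131] = 0.490165
  V(0,+0) = exp(-r*dt) * [p_u*0.490165 + p_m*0.107443 + p_d*0.009193] = 0.145590


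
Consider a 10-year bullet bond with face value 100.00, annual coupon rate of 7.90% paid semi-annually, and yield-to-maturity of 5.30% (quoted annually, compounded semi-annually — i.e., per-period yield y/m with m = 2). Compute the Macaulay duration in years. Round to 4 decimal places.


Answer: Macaulay duration = 7.3774 years

Derivation:
Coupon per period c = face * coupon_rate / m = 3.950000
Periods per year m = 2; per-period yield y/m = 0.026500
Number of cashflows N = 20
Cashflows (t years, CF_t, discount factor 1/(1+y/m)^(m*t), PV):
  t = 0.5000: CF_t = 3.950000, DF = 0.974184, PV = 3.848027
  t = 1.0000: CF_t = 3.950000, DF = 0.949035, PV = 3.748687
  t = 1.5000: CF_t = 3.950000, DF = 0.924535, PV = 3.651911
  t = 2.0000: CF_t = 3.950000, DF = 0.900667, PV = 3.557634
  t = 2.5000: CF_t = 3.950000, DF = 0.877415, PV = 3.465791
  t = 3.0000: CF_t = 3.950000, DF = 0.854764, PV = 3.376318
  t = 3.5000: CF_t = 3.950000, DF = 0.832698, PV = 3.289156
  t = 4.0000: CF_t = 3.950000, DF = 0.811201, PV = 3.204243
  t = 4.5000: CF_t = 3.950000, DF = 0.790259, PV = 3.121523
  t = 5.0000: CF_t = 3.950000, DF = 0.769858, PV = 3.040938
  t = 5.5000: CF_t = 3.950000, DF = 0.749983, PV = 2.962433
  t = 6.0000: CF_t = 3.950000, DF = 0.730622, PV = 2.885956
  t = 6.5000: CF_t = 3.950000, DF = 0.711760, PV = 2.811452
  t = 7.0000: CF_t = 3.950000, DF = 0.693385, PV = 2.738872
  t = 7.5000: CF_t = 3.950000, DF = 0.675485, PV = 2.668166
  t = 8.0000: CF_t = 3.950000, DF = 0.658047, PV = 2.599285
  t = 8.5000: CF_t = 3.950000, DF = 0.641059, PV = 2.532182
  t = 9.0000: CF_t = 3.950000, DF = 0.624509, PV = 2.466811
  t = 9.5000: CF_t = 3.950000, DF = 0.608387, PV = 2.403128
  t = 10.0000: CF_t = 103.950000, DF = 0.592681, PV = 61.609179
Price P = sum_t PV_t = 119.981692
Macaulay numerator sum_t t * PV_t:
  t * PV_t at t = 0.5000: 1.924014
  t * PV_t at t = 1.0000: 3.748687
  t * PV_t at t = 1.5000: 5.477867
  t * PV_t at t = 2.0000: 7.115268
  t * PV_t at t = 2.5000: 8.664477
  t * PV_t at t = 3.0000: 10.128955
  t * PV_t at t = 3.5000: 11.512045
  t * PV_t at t = 4.0000: 12.816973
  t * PV_t at t = 4.5000: 14.046853
  t * PV_t at t = 5.0000: 15.204690
  t * PV_t at t = 5.5000: 16.293384
  t * PV_t at t = 6.0000: 17.315734
  t * PV_t at t = 6.5000: 18.274439
  t * PV_t at t = 7.0000: 19.172104
  t * PV_t at t = 7.5000: 20.011242
  t * PV_t at t = 8.0000: 20.794277
  t * PV_t at t = 8.5000: 21.523545
  t * PV_t at t = 9.0000: 22.201302
  t * PV_t at t = 9.5000: 22.829720
  t * PV_t at t = 10.0000: 616.091787
Macaulay duration D = (sum_t t * PV_t) / P = 885.147362 / 119.981692 = 7.377354


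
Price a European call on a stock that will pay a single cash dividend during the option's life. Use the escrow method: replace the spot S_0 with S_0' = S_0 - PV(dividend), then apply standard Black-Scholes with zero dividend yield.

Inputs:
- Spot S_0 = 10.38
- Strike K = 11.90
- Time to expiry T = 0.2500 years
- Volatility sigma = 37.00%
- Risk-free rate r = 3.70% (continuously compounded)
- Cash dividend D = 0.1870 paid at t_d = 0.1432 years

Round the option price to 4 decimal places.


PV(D) = D * exp(-r * t_d) = 0.1870 * 0.99471561 = 0.18601182
S_0' = S_0 - PV(D) = 10.3800 - 0.18601182 = 10.19398818
d1 = (ln(S_0'/K) + (r + sigma^2/2)*T) / (sigma*sqrt(T)) = -0.69393377
d2 = d1 - sigma*sqrt(T) = -0.87893377
exp(-rT) = 0.99079265
N(d1) = 0.24386187; N(d2) = 0.18971859
C = S_0' * N(d1) - K * exp(-rT) * N(d2) = 10.19398818 * 0.24386187 - 11.9000 * 0.99079265 * 0.18971859 = 0.2491

Answer: Price = 0.2491


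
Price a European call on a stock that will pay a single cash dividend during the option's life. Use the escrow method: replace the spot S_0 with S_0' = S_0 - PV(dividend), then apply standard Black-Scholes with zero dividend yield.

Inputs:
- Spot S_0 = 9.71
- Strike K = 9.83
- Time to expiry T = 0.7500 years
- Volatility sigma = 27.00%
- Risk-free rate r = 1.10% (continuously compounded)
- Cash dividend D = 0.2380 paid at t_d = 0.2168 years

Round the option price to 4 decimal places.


PV(D) = D * exp(-r * t_d) = 0.2380 * 0.99761804 = 0.23743309
S_0' = S_0 - PV(D) = 9.7100 - 0.23743309 = 9.47256691
d1 = (ln(S_0'/K) + (r + sigma^2/2)*T) / (sigma*sqrt(T)) = -0.00620761
d2 = d1 - sigma*sqrt(T) = -0.24003447
exp(-rT) = 0.99178394
N(d1) = 0.49752354; N(d2) = 0.40515177
C = S_0' * N(d1) - K * exp(-rT) * N(d2) = 9.47256691 * 0.49752354 - 9.8300 * 0.99178394 * 0.40515177 = 0.7629

Answer: Price = 0.7629


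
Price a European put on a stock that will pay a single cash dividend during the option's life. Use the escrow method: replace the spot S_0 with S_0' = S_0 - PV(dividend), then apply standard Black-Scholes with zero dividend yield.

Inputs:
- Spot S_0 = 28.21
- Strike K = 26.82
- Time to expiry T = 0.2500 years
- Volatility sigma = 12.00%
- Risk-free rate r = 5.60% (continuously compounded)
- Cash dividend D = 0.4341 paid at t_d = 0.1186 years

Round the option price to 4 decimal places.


Answer: Price = 0.1891

Derivation:
PV(D) = D * exp(-r * t_d) = 0.4341 * 0.99338041 = 0.43122643
S_0' = S_0 - PV(D) = 28.2100 - 0.43122643 = 27.77877357
d1 = (ln(S_0'/K) + (r + sigma^2/2)*T) / (sigma*sqrt(T)) = 0.84873851
d2 = d1 - sigma*sqrt(T) = 0.78873851
exp(-rT) = 0.98609754
N(-d1) = 0.19801341; N(-d2) = 0.21513243
P = K * exp(-rT) * N(-d2) - S_0' * N(-d1) = 26.8200 * 0.98609754 * 0.21513243 - 27.77877357 * 0.19801341 = 0.1891


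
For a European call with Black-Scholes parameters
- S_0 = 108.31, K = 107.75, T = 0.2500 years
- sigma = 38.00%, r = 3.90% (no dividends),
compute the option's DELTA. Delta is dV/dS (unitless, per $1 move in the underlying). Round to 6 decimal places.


Answer: Delta = 0.568910

Derivation:
d1 = 0.1735987203; d2 = -0.0164012797
phi(d1) = 0.3929759790; exp(-qT) = 1.0000000000; exp(-rT) = 0.9902973771
N(d1) = 0.5689095811
Delta = exp(-qT) * N(d1) = 1.0000000000 * 0.5689095811 = 0.568910


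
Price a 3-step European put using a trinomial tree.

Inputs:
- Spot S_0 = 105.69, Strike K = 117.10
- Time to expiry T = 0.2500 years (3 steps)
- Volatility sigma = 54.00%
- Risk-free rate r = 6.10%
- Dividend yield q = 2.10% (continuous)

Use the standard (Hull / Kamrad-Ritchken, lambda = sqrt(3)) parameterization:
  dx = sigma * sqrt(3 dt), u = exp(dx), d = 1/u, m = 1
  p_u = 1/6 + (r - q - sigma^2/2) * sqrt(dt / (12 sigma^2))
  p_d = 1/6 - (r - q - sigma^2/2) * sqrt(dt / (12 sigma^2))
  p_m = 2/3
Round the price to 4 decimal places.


Answer: Price = V(0,0) = 17.9436

Derivation:
dt = T/N = 0.083333; dx = sigma*sqrt(3*dt) = 0.270000
u = exp(dx) = 1.309964; d = 1/u = 0.763379
p_u = 0.150340, p_m = 0.666667, p_d = 0.182994
Discount per step: exp(-r*dt) = 0.994930
Stock lattice S(k, j) with j the centered position index:
  k=0: S(0,+0) = 105.6900
  k=1: S(1,-1) = 80.6816; S(1,+0) = 105.6900; S(1,+1) = 138.4501
  k=2: S(2,-2) = 61.5907; S(2,-1) = 80.6816; S(2,+0) = 105.6900; S(2,+1) = 138.4501; S(2,+2) = 181.3648
  k=3: S(3,-3) = 47.0170; S(3,-2) = 61.5907; S(3,-1) = 80.6816; S(3,+0) = 105.6900; S(3,+1) = 138.4501; S(3,+2) = 181.3648; S(3,+3) = 237.5814
Terminal payoffs V(N, j) = max(K - S_T, 0):
  V(3,-3) = 70.082951; V(3,-2) = 55.509337; V(3,-1) = 36.418421; V(3,+0) = 11.410000; V(3,+1) = 0.000000; V(3,+2) = 0.000000; V(3,+3) = 0.000000
Backward induction: V(k, j) = exp(-r*dt) * [p_u * V(k+1, j+1) + p_m * V(k+1, j) + p_d * V(k+1, j-1)]
  V(2,-2) = exp(-r*dt) * [p_u*36.418421 + p_m*55.509337 + p_d*70.082951] = 55.025674
  V(2,-1) = exp(-r*dt) * [p_u*11.410000 + p_m*36.418421 + p_d*55.509337] = 35.968880
  V(2,+0) = exp(-r*dt) * [p_u*0.000000 + p_m*11.410000 + p_d*36.418421] = 14.198653
  V(2,+1) = exp(-r*dt) * [p_u*0.000000 + p_m*0.000000 + p_d*11.410000] = 2.077373
  V(2,+2) = exp(-r*dt) * [p_u*0.000000 + p_m*0.000000 + p_d*0.000000] = 0.000000
  V(1,-1) = exp(-r*dt) * [p_u*14.198653 + p_m*35.968880 + p_d*55.025674] = 35.999766
  V(1,+0) = exp(-r*dt) * [p_u*2.077373 + p_m*14.198653 + p_d*35.968880] = 16.277210
  V(1,+1) = exp(-r*dt) * [p_u*0.000000 + p_m*2.077373 + p_d*14.198653] = 3.962984
  V(0,+0) = exp(-r*dt) * [p_u*3.962984 + p_m*16.277210 + p_d*35.999766] = 17.943556
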